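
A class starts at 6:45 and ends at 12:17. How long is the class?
From 6:45 to 12:17:
(12 x 60 + 17) - (6 x 60 + 45) = 737 - 405 = 332 minutes
= 5 hours and 32 minutes

Final answer: 5 hours and 32 minutes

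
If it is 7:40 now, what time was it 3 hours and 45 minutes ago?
Starting time: 7:40 = 460 total minutes past 12:00
Subtracting: 3 hours and 45 minutes = 225 minutes
460 - 225 = 235 minutes
= 3 hours and 55 minutes past 12:00 = 3:55

Final answer: 3:55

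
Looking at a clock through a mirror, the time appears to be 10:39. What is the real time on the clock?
Reflection across the vertical (12-6) axis maps a hand at angle A degrees to (360 - A) degrees, which sends a reading of T minutes past 12:00 to (720 - T) minutes past 12:00.
Mirror reads 10:39 = 639 minutes past 12:00.
Actual time: (720 - 639) mod 720 = 81 minutes = 1:21.

Final answer: 1:21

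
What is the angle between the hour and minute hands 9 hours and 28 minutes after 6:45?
First find the time 9 hours and 28 minutes after 6:45.
Total minutes: 6 x 60 + 45 + 9 x 60 + 28 = 973.
973 mod 720 = 253 minutes = 4:13.
Now compute the angle at 4:13:
Hour hand: 4 x 30 + 13 x 0.5 = 126.5 degrees
Minute hand: 13 x 6 = 78 degrees
Difference: |126.5 - 78| = 48.5 degrees
The angle is 48.5 degrees

Final answer: 48.5 degrees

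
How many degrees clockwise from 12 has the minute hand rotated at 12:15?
The minute hand moves 6 degrees per minute.
At 12:15: 15 x 6 = 90 degrees

Final answer: 90 degrees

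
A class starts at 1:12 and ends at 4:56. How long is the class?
From 1:12 to 4:56:
(4 x 60 + 56) - (1 x 60 + 12) = 296 - 72 = 224 minutes
= 3 hours and 44 minutes

Final answer: 3 hours and 44 minutes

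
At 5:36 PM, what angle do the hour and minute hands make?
Hour hand position: 5 x 30 + 36 x 0.5 = 168 degrees
Minute hand position: 36 x 6 = 216 degrees
Difference: |168 - 216| = 48 degrees
The angle between the hands is 48 degrees

Final answer: 48 degrees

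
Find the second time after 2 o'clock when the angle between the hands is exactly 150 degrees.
At t minutes past 2:00, the hour hand is at 30 x 2 + 0.5t degrees and the minute hand is at 6t degrees.
The smaller angle between them is 150 degrees when |30H - 5.5t| = 150 or |30H - 5.5t| = 210.
With H = 2, solve 30 x 2 - 5.5t = +/- target for each target:
  t = (30 x 2 - 150) / 5.5 = -16.36 (outside (0, 60))
  t = (30 x 2 + 150) / 5.5 = 38.18
  t = (30 x 2 - 210) / 5.5 = -27.27 (outside (0, 60))
  t = (30 x 2 + 210) / 5.5 = 49.09
Valid solutions in (0, 60): {38.18, 49.09} minutes.
The second occurrence is t = 49.09 minutes.
The hands form a 150-degree angle at 49.09 minutes past 2:00.

Final answer: 49.09 minutes past 2:00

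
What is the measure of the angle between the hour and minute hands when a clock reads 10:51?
Hour hand position: 10 x 30 + 51 x 0.5 = 325.5 degrees
Minute hand position: 51 x 6 = 306 degrees
Difference: |325.5 - 306| = 19.5 degrees
The angle between the hands is 19.5 degrees

Final answer: 19.5 degrees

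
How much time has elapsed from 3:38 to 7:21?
From 3:38 to 7:21:
(7 x 60 + 21) - (3 x 60 + 38) = 441 - 218 = 223 minutes
= 3 hours and 43 minutes

Final answer: 3 hours and 43 minutes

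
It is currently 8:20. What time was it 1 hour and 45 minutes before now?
Starting time: 8:20 = 500 total minutes past 12:00
Subtracting: 1 hour and 45 minutes = 105 minutes
500 - 105 = 395 minutes
= 6 hours and 35 minutes past 12:00 = 6:35

Final answer: 6:35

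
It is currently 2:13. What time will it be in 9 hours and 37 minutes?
Starting time: 2:13
Adding 37 minutes to 13 minutes: 13 + 37 = 50 minutes
Adding 9 hours: 2 + 9 = 11
Final time: 11:50

Final answer: 11:50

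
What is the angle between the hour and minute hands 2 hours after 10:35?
First find the time 2 hours after 10:35.
Total minutes: 10 x 60 + 35 + 2 x 60 + 0 = 755.
755 mod 720 = 35 minutes = 12:35.
Now compute the angle at 12:35:
Hour hand: 0 x 30 + 35 x 0.5 = 17.5 degrees
Minute hand: 35 x 6 = 210 degrees
Difference: |17.5 - 210| = 192.5 degrees
Smaller angle: 360 - 192.5 = 167.5 degrees

Final answer: 167.5 degrees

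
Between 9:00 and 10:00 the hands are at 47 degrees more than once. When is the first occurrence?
At t minutes past 9:00, the hour hand is at 30 x 9 + 0.5t degrees and the minute hand is at 6t degrees.
The smaller angle between them is 47 degrees when |30H - 5.5t| = 47 or |30H - 5.5t| = 313.
With H = 9, solve 30 x 9 - 5.5t = +/- target for each target:
  t = (30 x 9 - 47) / 5.5 = 40.55
  t = (30 x 9 + 47) / 5.5 = 57.64
  t = (30 x 9 - 313) / 5.5 = -7.82 (outside (0, 60))
  t = (30 x 9 + 313) / 5.5 = 106 (outside (0, 60))
Valid solutions in (0, 60): {40.55, 57.64} minutes.
The first occurrence is t = 40.55 minutes.
The hands form a 47-degree angle at 40.55 minutes past 9:00.

Final answer: 40.55 minutes past 9:00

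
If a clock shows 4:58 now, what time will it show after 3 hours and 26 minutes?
Starting time: 4:58
Adding 26 minutes to 58 minutes: 58 + 26 = 84 minutes = 1 hour and 24 minutes
Adding 3 hours: 4 + 3 + 1 (carry) = 8
Final time: 8:24

Final answer: 8:24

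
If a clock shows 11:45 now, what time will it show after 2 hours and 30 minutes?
Starting time: 11:45
Adding 30 minutes to 45 minutes: 45 + 30 = 75 minutes = 1 hour and 15 minutes
Adding 2 hours: 11 + 2 + 1 (carry) = 14 - 12 = 2
Final time: 2:15

Final answer: 2:15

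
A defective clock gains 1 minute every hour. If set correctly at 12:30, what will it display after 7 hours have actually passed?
For every 60 true minutes, the faulty clock advances 60 + 1 = 61 minutes.
True elapsed: 7 hours = 420 minutes.
Faulty clock advances: 420 x 61/60 = 427 minutes (drift: 7 minutes ahead).
Shown time: 12:30 + 427 minutes = 7:37.

Final answer: 7:37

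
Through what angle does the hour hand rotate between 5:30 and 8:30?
The hour hand moves 0.5 degrees per minute.
Time elapsed: 8:30 - 5:30 = 180 minutes
Angular displacement: 180 x 0.5 = 90 degrees

Final answer: 90 degrees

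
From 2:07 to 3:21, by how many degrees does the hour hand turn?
The hour hand moves 0.5 degrees per minute.
Time elapsed: 3:21 - 2:07 = 74 minutes
Angular displacement: 74 x 0.5 = 37 degrees

Final answer: 37 degrees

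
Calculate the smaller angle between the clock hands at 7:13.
Hour hand position: 7 x 30 + 13 x 0.5 = 216.5 degrees
Minute hand position: 13 x 6 = 78 degrees
Difference: |216.5 - 78| = 138.5 degrees
The angle between the hands is 138.5 degrees

Final answer: 138.5 degrees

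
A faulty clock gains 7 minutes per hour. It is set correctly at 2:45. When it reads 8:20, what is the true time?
For every 60 true minutes, the faulty clock advances 67 minutes, so 1 faulty-clock minute corresponds to 60/67 true minutes.
From 2:45 to 8:20 on the faulty dial is 335 minutes.
True elapsed: 335 x 60/67 = 300 minutes = 5 hours.
True time: 2:45 + 5 hours = 7:45.

Final answer: 7:45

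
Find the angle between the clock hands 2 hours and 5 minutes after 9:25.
First find the time 2 hours and 5 minutes after 9:25.
Total minutes: 9 x 60 + 25 + 2 x 60 + 5 = 690.
690 mod 720 = 690 minutes = 11:30.
Now compute the angle at 11:30:
Hour hand: 11 x 30 + 30 x 0.5 = 345 degrees
Minute hand: 30 x 6 = 180 degrees
Difference: |345 - 180| = 165 degrees
The angle is 165 degrees

Final answer: 165 degrees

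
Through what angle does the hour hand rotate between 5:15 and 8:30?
The hour hand moves 0.5 degrees per minute.
Time elapsed: 8:30 - 5:15 = 195 minutes
Angular displacement: 195 x 0.5 = 97.5 degrees

Final answer: 97.5 degrees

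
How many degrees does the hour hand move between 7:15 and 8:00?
The hour hand moves 0.5 degrees per minute.
Time elapsed: 8:00 - 7:15 = 45 minutes
Angular displacement: 45 x 0.5 = 22.5 degrees

Final answer: 22.5 degrees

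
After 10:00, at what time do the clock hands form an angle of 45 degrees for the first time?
At t minutes past 10:00, the hour hand is at 30 x 10 + 0.5t degrees and the minute hand is at 6t degrees.
The smaller angle between them is 45 degrees when |30H - 5.5t| = 45 or |30H - 5.5t| = 315.
With H = 10, solve 30 x 10 - 5.5t = +/- target for each target:
  t = (30 x 10 - 45) / 5.5 = 46.36
  t = (30 x 10 + 45) / 5.5 = 62.73 (outside (0, 60))
  t = (30 x 10 - 315) / 5.5 = -2.73 (outside (0, 60))
  t = (30 x 10 + 315) / 5.5 = 111.82 (outside (0, 60))
Valid solutions in (0, 60): {46.36} minutes.
The first occurrence is t = 46.36 minutes.
The hands form a 45-degree angle at 46.36 minutes past 10:00.

Final answer: 46.36 minutes past 10:00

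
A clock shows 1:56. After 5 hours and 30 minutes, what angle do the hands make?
First find the time 5 hours and 30 minutes after 1:56.
Total minutes: 1 x 60 + 56 + 5 x 60 + 30 = 446.
446 mod 720 = 446 minutes = 7:26.
Now compute the angle at 7:26:
Hour hand: 7 x 30 + 26 x 0.5 = 223 degrees
Minute hand: 26 x 6 = 156 degrees
Difference: |223 - 156| = 67 degrees
The angle is 67 degrees

Final answer: 67 degrees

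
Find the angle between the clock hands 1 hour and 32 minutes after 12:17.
First find the time 1 hour and 32 minutes after 12:17.
Total minutes: 12 x 60 + 17 + 1 x 60 + 32 = 829.
829 mod 720 = 109 minutes = 1:49.
Now compute the angle at 1:49:
Hour hand: 1 x 30 + 49 x 0.5 = 54.5 degrees
Minute hand: 49 x 6 = 294 degrees
Difference: |54.5 - 294| = 239.5 degrees
Smaller angle: 360 - 239.5 = 120.5 degrees

Final answer: 120.5 degrees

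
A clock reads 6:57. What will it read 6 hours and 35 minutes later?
Starting time: 6:57
Adding 35 minutes to 57 minutes: 57 + 35 = 92 minutes = 1 hour and 32 minutes
Adding 6 hours: 6 + 6 + 1 (carry) = 13 - 12 = 1
Final time: 1:32

Final answer: 1:32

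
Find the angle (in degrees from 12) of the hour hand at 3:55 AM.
The hour hand moves 30 degrees per hour and 0.5 degrees per minute.
At 3:55: (3) x 30 + 55 x 0.5 = 90 + 27.5 = 117.5 degrees

Final answer: 117.5 degrees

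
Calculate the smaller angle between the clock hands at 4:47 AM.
Hour hand position: 4 x 30 + 47 x 0.5 = 143.5 degrees
Minute hand position: 47 x 6 = 282 degrees
Difference: |143.5 - 282| = 138.5 degrees
The angle between the hands is 138.5 degrees

Final answer: 138.5 degrees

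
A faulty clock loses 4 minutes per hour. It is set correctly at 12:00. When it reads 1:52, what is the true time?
For every 60 true minutes, the faulty clock advances 56 minutes, so 1 faulty-clock minute corresponds to 60/56 true minutes.
From 12:00 to 1:52 on the faulty dial is 112 minutes.
True elapsed: 112 x 60/56 = 120 minutes = 2 hours.
True time: 12:00 + 2 hours = 2:00.

Final answer: 2:00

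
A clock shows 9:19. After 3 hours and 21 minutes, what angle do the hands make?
First find the time 3 hours and 21 minutes after 9:19.
Total minutes: 9 x 60 + 19 + 3 x 60 + 21 = 760.
760 mod 720 = 40 minutes = 12:40.
Now compute the angle at 12:40:
Hour hand: 0 x 30 + 40 x 0.5 = 20 degrees
Minute hand: 40 x 6 = 240 degrees
Difference: |20 - 240| = 220 degrees
Smaller angle: 360 - 220 = 140 degrees

Final answer: 140 degrees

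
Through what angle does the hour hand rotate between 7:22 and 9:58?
The hour hand moves 0.5 degrees per minute.
Time elapsed: 9:58 - 7:22 = 156 minutes
Angular displacement: 156 x 0.5 = 78 degrees

Final answer: 78 degrees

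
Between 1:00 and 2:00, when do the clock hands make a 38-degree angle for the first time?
At t minutes past 1:00, the hour hand is at 30 x 1 + 0.5t degrees and the minute hand is at 6t degrees.
The smaller angle between them is 38 degrees when |30H - 5.5t| = 38 or |30H - 5.5t| = 322.
With H = 1, solve 30 x 1 - 5.5t = +/- target for each target:
  t = (30 x 1 - 38) / 5.5 = -1.45 (outside (0, 60))
  t = (30 x 1 + 38) / 5.5 = 12.36
  t = (30 x 1 - 322) / 5.5 = -53.09 (outside (0, 60))
  t = (30 x 1 + 322) / 5.5 = 64 (outside (0, 60))
Valid solutions in (0, 60): {12.36} minutes.
The first occurrence is t = 12.36 minutes.
The hands form a 38-degree angle at 12.36 minutes past 1:00.

Final answer: 12.36 minutes past 1:00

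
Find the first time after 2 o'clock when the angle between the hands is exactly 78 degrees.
At t minutes past 2:00, the hour hand is at 30 x 2 + 0.5t degrees and the minute hand is at 6t degrees.
The smaller angle between them is 78 degrees when |30H - 5.5t| = 78 or |30H - 5.5t| = 282.
With H = 2, solve 30 x 2 - 5.5t = +/- target for each target:
  t = (30 x 2 - 78) / 5.5 = -3.27 (outside (0, 60))
  t = (30 x 2 + 78) / 5.5 = 25.09
  t = (30 x 2 - 282) / 5.5 = -40.36 (outside (0, 60))
  t = (30 x 2 + 282) / 5.5 = 62.18 (outside (0, 60))
Valid solutions in (0, 60): {25.09} minutes.
The first occurrence is t = 25.09 minutes.
The hands form a 78-degree angle at 25.09 minutes past 2:00.

Final answer: 25.09 minutes past 2:00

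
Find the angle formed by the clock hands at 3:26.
Hour hand position: 3 x 30 + 26 x 0.5 = 103 degrees
Minute hand position: 26 x 6 = 156 degrees
Difference: |103 - 156| = 53 degrees
The angle between the hands is 53 degrees

Final answer: 53 degrees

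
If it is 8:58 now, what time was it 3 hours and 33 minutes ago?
Starting time: 8:58 = 538 total minutes past 12:00
Subtracting: 3 hours and 33 minutes = 213 minutes
538 - 213 = 325 minutes
= 5 hours and 25 minutes past 12:00 = 5:25

Final answer: 5:25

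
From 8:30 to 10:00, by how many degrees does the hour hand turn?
The hour hand moves 0.5 degrees per minute.
Time elapsed: 10:00 - 8:30 = 90 minutes
Angular displacement: 90 x 0.5 = 45 degrees

Final answer: 45 degrees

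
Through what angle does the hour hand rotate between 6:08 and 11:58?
The hour hand moves 0.5 degrees per minute.
Time elapsed: 11:58 - 6:08 = 350 minutes
Angular displacement: 350 x 0.5 = 175 degrees

Final answer: 175 degrees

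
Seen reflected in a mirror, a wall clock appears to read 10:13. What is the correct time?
Reflection across the vertical (12-6) axis maps a hand at angle A degrees to (360 - A) degrees, which sends a reading of T minutes past 12:00 to (720 - T) minutes past 12:00.
Mirror reads 10:13 = 613 minutes past 12:00.
Actual time: (720 - 613) mod 720 = 107 minutes = 1:47.

Final answer: 1:47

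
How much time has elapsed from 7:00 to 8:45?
From 7:00 to 8:45:
(8 x 60 + 45) - (7 x 60 + 0) = 525 - 420 = 105 minutes
= 1 hour and 45 minutes

Final answer: 1 hour and 45 minutes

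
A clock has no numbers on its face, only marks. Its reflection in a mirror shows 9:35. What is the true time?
Reflection across the vertical (12-6) axis maps a hand at angle A degrees to (360 - A) degrees, which sends a reading of T minutes past 12:00 to (720 - T) minutes past 12:00.
Mirror reads 9:35 = 575 minutes past 12:00.
Actual time: (720 - 575) mod 720 = 145 minutes = 2:25.

Final answer: 2:25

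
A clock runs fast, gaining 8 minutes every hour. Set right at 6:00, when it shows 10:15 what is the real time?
For every 60 true minutes, the faulty clock advances 68 minutes, so 1 faulty-clock minute corresponds to 60/68 true minutes.
From 6:00 to 10:15 on the faulty dial is 255 minutes.
True elapsed: 255 x 60/68 = 225 minutes = 3 hours and 45 minutes.
True time: 6:00 + 3 hours and 45 minutes = 9:45.

Final answer: 9:45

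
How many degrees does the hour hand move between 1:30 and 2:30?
The hour hand moves 0.5 degrees per minute.
Time elapsed: 2:30 - 1:30 = 60 minutes
Angular displacement: 60 x 0.5 = 30 degrees

Final answer: 30 degrees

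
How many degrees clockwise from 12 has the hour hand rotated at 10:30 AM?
The hour hand moves 30 degrees per hour and 0.5 degrees per minute.
At 10:30: (10) x 30 + 30 x 0.5 = 300 + 15 = 315 degrees

Final answer: 315 degrees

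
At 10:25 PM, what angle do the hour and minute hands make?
Hour hand position: 10 x 30 + 25 x 0.5 = 312.5 degrees
Minute hand position: 25 x 6 = 150 degrees
Difference: |312.5 - 150| = 162.5 degrees
The angle between the hands is 162.5 degrees

Final answer: 162.5 degrees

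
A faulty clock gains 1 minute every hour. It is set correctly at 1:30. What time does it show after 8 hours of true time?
For every 60 true minutes, the faulty clock advances 60 + 1 = 61 minutes.
True elapsed: 8 hours = 480 minutes.
Faulty clock advances: 480 x 61/60 = 488 minutes (drift: 8 minutes ahead).
Shown time: 1:30 + 488 minutes = 9:38.

Final answer: 9:38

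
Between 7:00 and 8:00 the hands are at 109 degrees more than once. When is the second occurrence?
At t minutes past 7:00, the hour hand is at 30 x 7 + 0.5t degrees and the minute hand is at 6t degrees.
The smaller angle between them is 109 degrees when |30H - 5.5t| = 109 or |30H - 5.5t| = 251.
With H = 7, solve 30 x 7 - 5.5t = +/- target for each target:
  t = (30 x 7 - 109) / 5.5 = 18.36
  t = (30 x 7 + 109) / 5.5 = 58
  t = (30 x 7 - 251) / 5.5 = -7.45 (outside (0, 60))
  t = (30 x 7 + 251) / 5.5 = 83.82 (outside (0, 60))
Valid solutions in (0, 60): {18.36, 58} minutes.
The second occurrence is t = 58 minutes.
The hands form a 109-degree angle at 58 minutes past 7:00.

Final answer: 58 minutes past 7:00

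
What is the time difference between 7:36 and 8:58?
From 7:36 to 8:58:
(8 x 60 + 58) - (7 x 60 + 36) = 538 - 456 = 82 minutes
= 1 hour and 22 minutes

Final answer: 1 hour and 22 minutes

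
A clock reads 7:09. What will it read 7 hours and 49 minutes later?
Starting time: 7:09
Adding 49 minutes to 9 minutes: 9 + 49 = 58 minutes
Adding 7 hours: 7 + 7 = 14 - 12 = 2
Final time: 2:58

Final answer: 2:58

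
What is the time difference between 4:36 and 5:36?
From 4:36 to 5:36:
(5 x 60 + 36) - (4 x 60 + 36) = 336 - 276 = 60 minutes
= 1 hour

Final answer: 1 hour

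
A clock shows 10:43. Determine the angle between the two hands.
Hour hand position: 10 x 30 + 43 x 0.5 = 321.5 degrees
Minute hand position: 43 x 6 = 258 degrees
Difference: |321.5 - 258| = 63.5 degrees
The angle between the hands is 63.5 degrees

Final answer: 63.5 degrees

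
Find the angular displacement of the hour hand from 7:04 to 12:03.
The hour hand moves 0.5 degrees per minute.
Time elapsed: 12:03 - 7:04 = 299 minutes
Angular displacement: 299 x 0.5 = 149.5 degrees

Final answer: 149.5 degrees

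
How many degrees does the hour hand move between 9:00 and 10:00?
The hour hand moves 0.5 degrees per minute.
Time elapsed: 10:00 - 9:00 = 60 minutes
Angular displacement: 60 x 0.5 = 30 degrees

Final answer: 30 degrees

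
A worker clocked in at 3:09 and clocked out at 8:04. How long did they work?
From 3:09 to 8:04:
(8 x 60 + 4) - (3 x 60 + 9) = 484 - 189 = 295 minutes
= 4 hours and 55 minutes

Final answer: 4 hours and 55 minutes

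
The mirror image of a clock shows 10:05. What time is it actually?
Reflection across the vertical (12-6) axis maps a hand at angle A degrees to (360 - A) degrees, which sends a reading of T minutes past 12:00 to (720 - T) minutes past 12:00.
Mirror reads 10:05 = 605 minutes past 12:00.
Actual time: (720 - 605) mod 720 = 115 minutes = 1:55.

Final answer: 1:55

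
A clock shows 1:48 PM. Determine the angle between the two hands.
Hour hand position: 1 x 30 + 48 x 0.5 = 54 degrees
Minute hand position: 48 x 6 = 288 degrees
Difference: |54 - 288| = 234 degrees
Since 234 > 180, the smaller angle is 360 - 234 = 126 degrees

Final answer: 126 degrees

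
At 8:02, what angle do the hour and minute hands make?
Hour hand position: 8 x 30 + 2 x 0.5 = 241 degrees
Minute hand position: 2 x 6 = 12 degrees
Difference: |241 - 12| = 229 degrees
Since 229 > 180, the smaller angle is 360 - 229 = 131 degrees

Final answer: 131 degrees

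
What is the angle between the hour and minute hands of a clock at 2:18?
Hour hand position: 2 x 30 + 18 x 0.5 = 69 degrees
Minute hand position: 18 x 6 = 108 degrees
Difference: |69 - 108| = 39 degrees
The angle between the hands is 39 degrees

Final answer: 39 degrees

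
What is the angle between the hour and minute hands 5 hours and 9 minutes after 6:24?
First find the time 5 hours and 9 minutes after 6:24.
Total minutes: 6 x 60 + 24 + 5 x 60 + 9 = 693.
693 mod 720 = 693 minutes = 11:33.
Now compute the angle at 11:33:
Hour hand: 11 x 30 + 33 x 0.5 = 346.5 degrees
Minute hand: 33 x 6 = 198 degrees
Difference: |346.5 - 198| = 148.5 degrees
The angle is 148.5 degrees

Final answer: 148.5 degrees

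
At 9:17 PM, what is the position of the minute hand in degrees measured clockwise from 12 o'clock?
The minute hand moves 6 degrees per minute.
At 9:17: 17 x 6 = 102 degrees

Final answer: 102 degrees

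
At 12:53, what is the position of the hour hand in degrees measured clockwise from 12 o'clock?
The hour hand moves 30 degrees per hour and 0.5 degrees per minute.
At 12:53: (0) x 30 + 53 x 0.5 = 0 + 26.5 = 26.5 degrees

Final answer: 26.5 degrees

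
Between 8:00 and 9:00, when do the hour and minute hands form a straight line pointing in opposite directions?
For hands to be 180 degrees apart: |30H - 5.5t| = 180
With H = 8: t = (30 x 8 + 180)/5.5 = 76.36 or t = (30 x 8 - 180)/5.5 = 10.91
First valid solution (0 < t < 60): t = 10.91 minutes
The hands are opposite at 10.91 minutes past 8:00.

Final answer: 10.91 minutes past 8:00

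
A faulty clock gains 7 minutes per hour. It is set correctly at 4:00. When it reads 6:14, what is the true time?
For every 60 true minutes, the faulty clock advances 67 minutes, so 1 faulty-clock minute corresponds to 60/67 true minutes.
From 4:00 to 6:14 on the faulty dial is 134 minutes.
True elapsed: 134 x 60/67 = 120 minutes = 2 hours.
True time: 4:00 + 2 hours = 6:00.

Final answer: 6:00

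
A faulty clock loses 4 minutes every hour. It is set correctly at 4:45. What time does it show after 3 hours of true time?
For every 60 true minutes, the faulty clock advances 60 - 4 = 56 minutes.
True elapsed: 3 hours = 180 minutes.
Faulty clock advances: 180 x 56/60 = 168 minutes (drift: 12 minutes behind).
Shown time: 4:45 + 168 minutes = 7:33.

Final answer: 7:33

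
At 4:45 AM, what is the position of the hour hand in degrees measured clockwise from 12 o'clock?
The hour hand moves 30 degrees per hour and 0.5 degrees per minute.
At 4:45: (4) x 30 + 45 x 0.5 = 120 + 22.5 = 142.5 degrees

Final answer: 142.5 degrees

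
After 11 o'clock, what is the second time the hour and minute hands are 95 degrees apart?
At t minutes past 11:00, the hour hand is at 30 x 11 + 0.5t degrees and the minute hand is at 6t degrees.
The smaller angle between them is 95 degrees when |30H - 5.5t| = 95 or |30H - 5.5t| = 265.
With H = 11, solve 30 x 11 - 5.5t = +/- target for each target:
  t = (30 x 11 - 95) / 5.5 = 42.73
  t = (30 x 11 + 95) / 5.5 = 77.27 (outside (0, 60))
  t = (30 x 11 - 265) / 5.5 = 11.82
  t = (30 x 11 + 265) / 5.5 = 108.18 (outside (0, 60))
Valid solutions in (0, 60): {11.82, 42.73} minutes.
The second occurrence is t = 42.73 minutes.
The hands form a 95-degree angle at 42.73 minutes past 11:00.

Final answer: 42.73 minutes past 11:00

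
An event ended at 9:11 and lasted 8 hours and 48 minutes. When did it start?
Starting time: 9:11 = 551 total minutes past 12:00
Subtracting: 8 hours and 48 minutes = 528 minutes
551 - 528 = 23 minutes
= 23 minutes past 12:00 = 12:23

Final answer: 12:23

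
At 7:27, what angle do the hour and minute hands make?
Hour hand position: 7 x 30 + 27 x 0.5 = 223.5 degrees
Minute hand position: 27 x 6 = 162 degrees
Difference: |223.5 - 162| = 61.5 degrees
The angle between the hands is 61.5 degrees

Final answer: 61.5 degrees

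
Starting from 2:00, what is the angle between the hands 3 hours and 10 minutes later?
First find the time 3 hours and 10 minutes after 2:00.
Total minutes: 2 x 60 + 0 + 3 x 60 + 10 = 310.
310 mod 720 = 310 minutes = 5:10.
Now compute the angle at 5:10:
Hour hand: 5 x 30 + 10 x 0.5 = 155 degrees
Minute hand: 10 x 6 = 60 degrees
Difference: |155 - 60| = 95 degrees
The angle is 95 degrees

Final answer: 95 degrees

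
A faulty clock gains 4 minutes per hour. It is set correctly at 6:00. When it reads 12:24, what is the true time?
For every 60 true minutes, the faulty clock advances 64 minutes, so 1 faulty-clock minute corresponds to 60/64 true minutes.
From 6:00 to 12:24 on the faulty dial is 384 minutes.
True elapsed: 384 x 60/64 = 360 minutes = 6 hours.
True time: 6:00 + 6 hours = 12:00.

Final answer: 12:00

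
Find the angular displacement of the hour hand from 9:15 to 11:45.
The hour hand moves 0.5 degrees per minute.
Time elapsed: 11:45 - 9:15 = 150 minutes
Angular displacement: 150 x 0.5 = 75 degrees

Final answer: 75 degrees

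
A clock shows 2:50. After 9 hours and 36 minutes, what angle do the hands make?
First find the time 9 hours and 36 minutes after 2:50.
Total minutes: 2 x 60 + 50 + 9 x 60 + 36 = 746.
746 mod 720 = 26 minutes = 12:26.
Now compute the angle at 12:26:
Hour hand: 0 x 30 + 26 x 0.5 = 13 degrees
Minute hand: 26 x 6 = 156 degrees
Difference: |13 - 156| = 143 degrees
The angle is 143 degrees

Final answer: 143 degrees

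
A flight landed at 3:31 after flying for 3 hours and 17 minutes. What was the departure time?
Starting time: 3:31 = 211 total minutes past 12:00
Subtracting: 3 hours and 17 minutes = 197 minutes
211 - 197 = 14 minutes
= 14 minutes past 12:00 = 12:14

Final answer: 12:14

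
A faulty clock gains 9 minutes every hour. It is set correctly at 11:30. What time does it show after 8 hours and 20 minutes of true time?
For every 60 true minutes, the faulty clock advances 60 + 9 = 69 minutes.
True elapsed: 8 hours and 20 minutes = 500 minutes.
Faulty clock advances: 500 x 69/60 = 575 minutes (drift: 75 minutes ahead).
Shown time: 11:30 + 575 minutes = 9:05.

Final answer: 9:05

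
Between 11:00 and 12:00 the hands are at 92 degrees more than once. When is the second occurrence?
At t minutes past 11:00, the hour hand is at 30 x 11 + 0.5t degrees and the minute hand is at 6t degrees.
The smaller angle between them is 92 degrees when |30H - 5.5t| = 92 or |30H - 5.5t| = 268.
With H = 11, solve 30 x 11 - 5.5t = +/- target for each target:
  t = (30 x 11 - 92) / 5.5 = 43.27
  t = (30 x 11 + 92) / 5.5 = 76.73 (outside (0, 60))
  t = (30 x 11 - 268) / 5.5 = 11.27
  t = (30 x 11 + 268) / 5.5 = 108.73 (outside (0, 60))
Valid solutions in (0, 60): {11.27, 43.27} minutes.
The second occurrence is t = 43.27 minutes.
The hands form a 92-degree angle at 43.27 minutes past 11:00.

Final answer: 43.27 minutes past 11:00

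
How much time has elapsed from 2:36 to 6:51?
From 2:36 to 6:51:
(6 x 60 + 51) - (2 x 60 + 36) = 411 - 156 = 255 minutes
= 4 hours and 15 minutes

Final answer: 4 hours and 15 minutes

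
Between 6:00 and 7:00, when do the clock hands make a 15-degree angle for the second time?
At t minutes past 6:00, the hour hand is at 30 x 6 + 0.5t degrees and the minute hand is at 6t degrees.
The smaller angle between them is 15 degrees when |30H - 5.5t| = 15 or |30H - 5.5t| = 345.
With H = 6, solve 30 x 6 - 5.5t = +/- target for each target:
  t = (30 x 6 - 15) / 5.5 = 30
  t = (30 x 6 + 15) / 5.5 = 35.45
  t = (30 x 6 - 345) / 5.5 = -30 (outside (0, 60))
  t = (30 x 6 + 345) / 5.5 = 95.45 (outside (0, 60))
Valid solutions in (0, 60): {30, 35.45} minutes.
The second occurrence is t = 35.45 minutes.
The hands form a 15-degree angle at 35.45 minutes past 6:00.

Final answer: 35.45 minutes past 6:00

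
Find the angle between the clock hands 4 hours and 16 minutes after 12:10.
First find the time 4 hours and 16 minutes after 12:10.
Total minutes: 12 x 60 + 10 + 4 x 60 + 16 = 986.
986 mod 720 = 266 minutes = 4:26.
Now compute the angle at 4:26:
Hour hand: 4 x 30 + 26 x 0.5 = 133 degrees
Minute hand: 26 x 6 = 156 degrees
Difference: |133 - 156| = 23 degrees
The angle is 23 degrees

Final answer: 23 degrees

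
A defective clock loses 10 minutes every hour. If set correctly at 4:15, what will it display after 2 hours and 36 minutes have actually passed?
For every 60 true minutes, the faulty clock advances 60 - 10 = 50 minutes.
True elapsed: 2 hours and 36 minutes = 156 minutes.
Faulty clock advances: 156 x 50/60 = 130 minutes (drift: 26 minutes behind).
Shown time: 4:15 + 130 minutes = 6:25.

Final answer: 6:25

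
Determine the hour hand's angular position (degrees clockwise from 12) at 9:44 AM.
The hour hand moves 30 degrees per hour and 0.5 degrees per minute.
At 9:44: (9) x 30 + 44 x 0.5 = 270 + 22 = 292 degrees

Final answer: 292 degrees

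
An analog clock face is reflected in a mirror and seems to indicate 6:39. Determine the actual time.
Reflection across the vertical (12-6) axis maps a hand at angle A degrees to (360 - A) degrees, which sends a reading of T minutes past 12:00 to (720 - T) minutes past 12:00.
Mirror reads 6:39 = 399 minutes past 12:00.
Actual time: (720 - 399) mod 720 = 321 minutes = 5:21.

Final answer: 5:21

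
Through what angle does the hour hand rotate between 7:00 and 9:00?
The hour hand moves 0.5 degrees per minute.
Time elapsed: 9:00 - 7:00 = 120 minutes
Angular displacement: 120 x 0.5 = 60 degrees

Final answer: 60 degrees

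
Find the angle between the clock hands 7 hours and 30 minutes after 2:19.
First find the time 7 hours and 30 minutes after 2:19.
Total minutes: 2 x 60 + 19 + 7 x 60 + 30 = 589.
589 mod 720 = 589 minutes = 9:49.
Now compute the angle at 9:49:
Hour hand: 9 x 30 + 49 x 0.5 = 294.5 degrees
Minute hand: 49 x 6 = 294 degrees
Difference: |294.5 - 294| = 0.5 degrees
The angle is 0.5 degrees

Final answer: 0.5 degrees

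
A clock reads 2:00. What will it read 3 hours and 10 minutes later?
Starting time: 2:00
Adding 10 minutes to 0 minutes: 0 + 10 = 10 minutes
Adding 3 hours: 2 + 3 = 5
Final time: 5:10

Final answer: 5:10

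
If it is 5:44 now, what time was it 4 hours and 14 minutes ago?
Starting time: 5:44 = 344 total minutes past 12:00
Subtracting: 4 hours and 14 minutes = 254 minutes
344 - 254 = 90 minutes
= 1 hour and 30 minutes past 12:00 = 1:30

Final answer: 1:30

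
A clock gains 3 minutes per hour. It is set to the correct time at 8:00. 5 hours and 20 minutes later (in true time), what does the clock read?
For every 60 true minutes, the faulty clock advances 60 + 3 = 63 minutes.
True elapsed: 5 hours and 20 minutes = 320 minutes.
Faulty clock advances: 320 x 63/60 = 336 minutes (drift: 16 minutes ahead).
Shown time: 8:00 + 336 minutes = 1:36.

Final answer: 1:36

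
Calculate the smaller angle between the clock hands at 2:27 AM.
Hour hand position: 2 x 30 + 27 x 0.5 = 73.5 degrees
Minute hand position: 27 x 6 = 162 degrees
Difference: |73.5 - 162| = 88.5 degrees
The angle between the hands is 88.5 degrees

Final answer: 88.5 degrees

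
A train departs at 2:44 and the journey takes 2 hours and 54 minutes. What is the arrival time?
Starting time: 2:44
Adding 54 minutes to 44 minutes: 44 + 54 = 98 minutes = 1 hour and 38 minutes
Adding 2 hours: 2 + 2 + 1 (carry) = 5
Final time: 5:38

Final answer: 5:38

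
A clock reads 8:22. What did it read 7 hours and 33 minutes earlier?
Starting time: 8:22 = 502 total minutes past 12:00
Subtracting: 7 hours and 33 minutes = 453 minutes
502 - 453 = 49 minutes
= 49 minutes past 12:00 = 12:49

Final answer: 12:49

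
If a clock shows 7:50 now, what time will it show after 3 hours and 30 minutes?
Starting time: 7:50
Adding 30 minutes to 50 minutes: 50 + 30 = 80 minutes = 1 hour and 20 minutes
Adding 3 hours: 7 + 3 + 1 (carry) = 11
Final time: 11:20

Final answer: 11:20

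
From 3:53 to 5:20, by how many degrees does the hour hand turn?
The hour hand moves 0.5 degrees per minute.
Time elapsed: 5:20 - 3:53 = 87 minutes
Angular displacement: 87 x 0.5 = 43.5 degrees

Final answer: 43.5 degrees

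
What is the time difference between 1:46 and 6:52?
From 1:46 to 6:52:
(6 x 60 + 52) - (1 x 60 + 46) = 412 - 106 = 306 minutes
= 5 hours and 6 minutes

Final answer: 5 hours and 6 minutes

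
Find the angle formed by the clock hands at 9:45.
Hour hand position: 9 x 30 + 45 x 0.5 = 292.5 degrees
Minute hand position: 45 x 6 = 270 degrees
Difference: |292.5 - 270| = 22.5 degrees
The angle between the hands is 22.5 degrees

Final answer: 22.5 degrees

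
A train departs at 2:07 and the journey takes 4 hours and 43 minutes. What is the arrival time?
Starting time: 2:07
Adding 43 minutes to 7 minutes: 7 + 43 = 50 minutes
Adding 4 hours: 2 + 4 = 6
Final time: 6:50

Final answer: 6:50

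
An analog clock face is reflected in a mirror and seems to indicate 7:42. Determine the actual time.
Reflection across the vertical (12-6) axis maps a hand at angle A degrees to (360 - A) degrees, which sends a reading of T minutes past 12:00 to (720 - T) minutes past 12:00.
Mirror reads 7:42 = 462 minutes past 12:00.
Actual time: (720 - 462) mod 720 = 258 minutes = 4:18.

Final answer: 4:18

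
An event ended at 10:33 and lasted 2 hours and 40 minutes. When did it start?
Starting time: 10:33 = 633 total minutes past 12:00
Subtracting: 2 hours and 40 minutes = 160 minutes
633 - 160 = 473 minutes
= 7 hours and 53 minutes past 12:00 = 7:53

Final answer: 7:53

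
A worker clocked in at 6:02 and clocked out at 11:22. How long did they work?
From 6:02 to 11:22:
(11 x 60 + 22) - (6 x 60 + 2) = 682 - 362 = 320 minutes
= 5 hours and 20 minutes

Final answer: 5 hours and 20 minutes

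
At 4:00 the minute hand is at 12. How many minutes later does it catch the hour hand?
The minute hand gains 5.5 degrees per minute on the hour hand.
At 4:00, the hour hand is at 120 degrees and the minute hand is at 0 degrees.
The gap is 120 degrees. Time to close: 120/5.5 = 60 x 4/11 = 21.82 minutes.
The hands overlap at 21.82 minutes past 4:00.

Final answer: 21.82 minutes past 4:00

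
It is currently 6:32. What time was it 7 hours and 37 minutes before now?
Starting time: 6:32 = 392 total minutes past 12:00
Subtracting: 7 hours and 37 minutes = 457 minutes
392 - 457 = -65 (negative, add 12 hours = 720) = 655 minutes
= 10 hours and 55 minutes past 12:00 = 10:55

Final answer: 10:55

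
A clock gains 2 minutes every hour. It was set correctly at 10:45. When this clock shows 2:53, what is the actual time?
For every 60 true minutes, the faulty clock advances 62 minutes, so 1 faulty-clock minute corresponds to 60/62 true minutes.
From 10:45 to 2:53 on the faulty dial is 248 minutes.
True elapsed: 248 x 60/62 = 240 minutes = 4 hours.
True time: 10:45 + 4 hours = 2:45.

Final answer: 2:45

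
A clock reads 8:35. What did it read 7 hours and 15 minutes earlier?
Starting time: 8:35 = 515 total minutes past 12:00
Subtracting: 7 hours and 15 minutes = 435 minutes
515 - 435 = 80 minutes
= 1 hour and 20 minutes past 12:00 = 1:20

Final answer: 1:20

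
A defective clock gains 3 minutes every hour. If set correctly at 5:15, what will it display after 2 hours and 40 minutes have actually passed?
For every 60 true minutes, the faulty clock advances 60 + 3 = 63 minutes.
True elapsed: 2 hours and 40 minutes = 160 minutes.
Faulty clock advances: 160 x 63/60 = 168 minutes (drift: 8 minutes ahead).
Shown time: 5:15 + 168 minutes = 8:03.

Final answer: 8:03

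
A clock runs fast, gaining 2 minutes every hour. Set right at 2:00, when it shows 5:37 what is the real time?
For every 60 true minutes, the faulty clock advances 62 minutes, so 1 faulty-clock minute corresponds to 60/62 true minutes.
From 2:00 to 5:37 on the faulty dial is 217 minutes.
True elapsed: 217 x 60/62 = 210 minutes = 3 hours and 30 minutes.
True time: 2:00 + 3 hours and 30 minutes = 5:30.

Final answer: 5:30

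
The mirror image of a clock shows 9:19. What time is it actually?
Reflection across the vertical (12-6) axis maps a hand at angle A degrees to (360 - A) degrees, which sends a reading of T minutes past 12:00 to (720 - T) minutes past 12:00.
Mirror reads 9:19 = 559 minutes past 12:00.
Actual time: (720 - 559) mod 720 = 161 minutes = 2:41.

Final answer: 2:41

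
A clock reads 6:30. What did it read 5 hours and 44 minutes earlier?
Starting time: 6:30 = 390 total minutes past 12:00
Subtracting: 5 hours and 44 minutes = 344 minutes
390 - 344 = 46 minutes
= 46 minutes past 12:00 = 12:46

Final answer: 12:46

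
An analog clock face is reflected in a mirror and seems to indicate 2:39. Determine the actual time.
Reflection across the vertical (12-6) axis maps a hand at angle A degrees to (360 - A) degrees, which sends a reading of T minutes past 12:00 to (720 - T) minutes past 12:00.
Mirror reads 2:39 = 159 minutes past 12:00.
Actual time: (720 - 159) mod 720 = 561 minutes = 9:21.

Final answer: 9:21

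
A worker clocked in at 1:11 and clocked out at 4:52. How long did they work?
From 1:11 to 4:52:
(4 x 60 + 52) - (1 x 60 + 11) = 292 - 71 = 221 minutes
= 3 hours and 41 minutes

Final answer: 3 hours and 41 minutes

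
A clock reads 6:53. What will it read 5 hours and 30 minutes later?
Starting time: 6:53
Adding 30 minutes to 53 minutes: 53 + 30 = 83 minutes = 1 hour and 23 minutes
Adding 5 hours: 6 + 5 + 1 (carry) = 12
Final time: 12:23

Final answer: 12:23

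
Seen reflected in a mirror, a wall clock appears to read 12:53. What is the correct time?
Reflection across the vertical (12-6) axis maps a hand at angle A degrees to (360 - A) degrees, which sends a reading of T minutes past 12:00 to (720 - T) minutes past 12:00.
Mirror reads 12:53 = 53 minutes past 12:00.
Actual time: (720 - 53) mod 720 = 667 minutes = 11:07.

Final answer: 11:07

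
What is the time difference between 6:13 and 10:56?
From 6:13 to 10:56:
(10 x 60 + 56) - (6 x 60 + 13) = 656 - 373 = 283 minutes
= 4 hours and 43 minutes

Final answer: 4 hours and 43 minutes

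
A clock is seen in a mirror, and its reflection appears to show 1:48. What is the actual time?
Reflection across the vertical (12-6) axis maps a hand at angle A degrees to (360 - A) degrees, which sends a reading of T minutes past 12:00 to (720 - T) minutes past 12:00.
Mirror reads 1:48 = 108 minutes past 12:00.
Actual time: (720 - 108) mod 720 = 612 minutes = 10:12.

Final answer: 10:12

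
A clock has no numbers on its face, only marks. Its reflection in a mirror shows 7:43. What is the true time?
Reflection across the vertical (12-6) axis maps a hand at angle A degrees to (360 - A) degrees, which sends a reading of T minutes past 12:00 to (720 - T) minutes past 12:00.
Mirror reads 7:43 = 463 minutes past 12:00.
Actual time: (720 - 463) mod 720 = 257 minutes = 4:17.

Final answer: 4:17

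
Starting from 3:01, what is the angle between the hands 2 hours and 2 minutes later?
First find the time 2 hours and 2 minutes after 3:01.
Total minutes: 3 x 60 + 1 + 2 x 60 + 2 = 303.
303 mod 720 = 303 minutes = 5:03.
Now compute the angle at 5:03:
Hour hand: 5 x 30 + 3 x 0.5 = 151.5 degrees
Minute hand: 3 x 6 = 18 degrees
Difference: |151.5 - 18| = 133.5 degrees
The angle is 133.5 degrees

Final answer: 133.5 degrees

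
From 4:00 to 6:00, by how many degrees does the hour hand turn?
The hour hand moves 0.5 degrees per minute.
Time elapsed: 6:00 - 4:00 = 120 minutes
Angular displacement: 120 x 0.5 = 60 degrees

Final answer: 60 degrees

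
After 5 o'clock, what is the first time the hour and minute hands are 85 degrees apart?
At t minutes past 5:00, the hour hand is at 30 x 5 + 0.5t degrees and the minute hand is at 6t degrees.
The smaller angle between them is 85 degrees when |30H - 5.5t| = 85 or |30H - 5.5t| = 275.
With H = 5, solve 30 x 5 - 5.5t = +/- target for each target:
  t = (30 x 5 - 85) / 5.5 = 11.82
  t = (30 x 5 + 85) / 5.5 = 42.73
  t = (30 x 5 - 275) / 5.5 = -22.73 (outside (0, 60))
  t = (30 x 5 + 275) / 5.5 = 77.27 (outside (0, 60))
Valid solutions in (0, 60): {11.82, 42.73} minutes.
The first occurrence is t = 11.82 minutes.
The hands form a 85-degree angle at 11.82 minutes past 5:00.

Final answer: 11.82 minutes past 5:00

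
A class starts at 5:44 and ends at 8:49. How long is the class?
From 5:44 to 8:49:
(8 x 60 + 49) - (5 x 60 + 44) = 529 - 344 = 185 minutes
= 3 hours and 5 minutes

Final answer: 3 hours and 5 minutes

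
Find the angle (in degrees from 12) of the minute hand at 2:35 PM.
The minute hand moves 6 degrees per minute.
At 2:35: 35 x 6 = 210 degrees

Final answer: 210 degrees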